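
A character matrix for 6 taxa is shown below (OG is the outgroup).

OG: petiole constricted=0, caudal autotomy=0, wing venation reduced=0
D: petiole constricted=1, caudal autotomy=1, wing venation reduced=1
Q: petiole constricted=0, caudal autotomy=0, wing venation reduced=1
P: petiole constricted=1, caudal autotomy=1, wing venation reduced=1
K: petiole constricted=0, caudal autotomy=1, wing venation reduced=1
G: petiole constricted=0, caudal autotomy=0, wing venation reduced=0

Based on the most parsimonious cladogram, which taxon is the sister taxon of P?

D

The outgroup has state '0' for every character, so '1' is the derived state throughout.
petiole constricted: derived state '1' in D and P only — synapomorphy for {D, P}.
Only D, K, and P show the derived state '1' for caudal autotomy, supporting them as a clade.
wing venation reduced (derived state '1') is shared by D, K, P, and Q — a synapomorphy uniting that clade.
Most parsimonious ingroup topology: ((((D,P),K),Q),G).
P and D form a cherry on this tree, so they are sister taxa.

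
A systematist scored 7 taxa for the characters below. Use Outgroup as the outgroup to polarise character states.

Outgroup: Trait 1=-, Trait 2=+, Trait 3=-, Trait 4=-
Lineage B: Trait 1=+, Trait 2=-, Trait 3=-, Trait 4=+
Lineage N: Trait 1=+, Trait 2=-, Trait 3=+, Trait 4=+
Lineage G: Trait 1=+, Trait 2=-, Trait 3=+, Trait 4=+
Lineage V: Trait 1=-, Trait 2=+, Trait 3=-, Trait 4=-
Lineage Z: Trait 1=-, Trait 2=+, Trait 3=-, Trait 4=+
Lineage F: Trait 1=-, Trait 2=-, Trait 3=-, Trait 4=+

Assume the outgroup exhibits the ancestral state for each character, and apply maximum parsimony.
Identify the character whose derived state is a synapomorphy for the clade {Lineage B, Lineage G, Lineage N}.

Character polarity is set by the outgroup: the derived state is whichever differs from the outgroup's state, so for Trait 2 the derived state is '-', and for the remaining characters it is '+'.
Only Lineage B, Lineage G, and Lineage N show the derived state '+' for Trait 1, supporting them as a clade.
Only Lineage B, Lineage F, Lineage G, and Lineage N show the derived state '-' for Trait 2, supporting them as a clade.
Trait 3 (derived state '+') is shared by Lineage G and Lineage N — a synapomorphy uniting that clade.
Only Lineage B, Lineage F, Lineage G, Lineage N, and Lineage Z show the derived state '+' for Trait 4, supporting them as a clade.
Most parsimonious ingroup topology: ((((Lineage B,(Lineage N,Lineage G)),Lineage F),Lineage Z),Lineage V).
The clade {Lineage B, Lineage G, Lineage N} is supported by Trait 1: its derived state '+' occurs in exactly those taxa and in no other taxon (including the outgroup).

Trait 1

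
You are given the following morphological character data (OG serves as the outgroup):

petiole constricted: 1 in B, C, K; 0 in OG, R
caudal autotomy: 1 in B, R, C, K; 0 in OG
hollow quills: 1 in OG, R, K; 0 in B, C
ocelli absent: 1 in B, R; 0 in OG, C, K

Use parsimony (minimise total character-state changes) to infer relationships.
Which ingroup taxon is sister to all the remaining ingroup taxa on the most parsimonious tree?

Character polarity is set by the outgroup: the derived state is whichever differs from the outgroup's state, so for hollow quills the derived state is '0', and for the remaining characters it is '1'.
Only B, C, and K show the derived state '1' for petiole constricted, supporting them as a clade.
caudal autotomy (derived state '1') is shared by all ingroup taxa — unites the whole ingroup.
Only B and C show the derived state '0' for hollow quills, supporting them as a clade.
ocelli absent (state '1') occurs in B and R but conflicts with the nesting implied by the other characters — most parsimoniously interpreted as homoplasy.
Most parsimonious ingroup topology: (((B,C),K),R).
R is sister to the clade containing all other ingroup taxa, so it is the earliest-diverging (most basal) ingroup lineage.

R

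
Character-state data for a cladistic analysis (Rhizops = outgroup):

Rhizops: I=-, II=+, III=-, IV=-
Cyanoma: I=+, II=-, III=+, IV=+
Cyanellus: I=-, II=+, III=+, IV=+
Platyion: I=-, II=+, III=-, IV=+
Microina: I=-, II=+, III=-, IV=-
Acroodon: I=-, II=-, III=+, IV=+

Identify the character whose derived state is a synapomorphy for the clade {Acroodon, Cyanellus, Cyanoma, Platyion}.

IV

Character polarity is set by the outgroup: the derived state is whichever differs from the outgroup's state, so for II the derived state is '-', and for the remaining characters it is '+'.
I: derived state '+' in Cyanoma only — an autapomorphy, so it tells us nothing about relationships among taxa.
Only Acroodon and Cyanoma show the derived state '-' for II, supporting them as a clade.
III: derived state '+' in Acroodon, Cyanellus, and Cyanoma only — synapomorphy for {Acroodon, Cyanellus, Cyanoma}.
IV (derived state '+') is shared by Acroodon, Cyanellus, Cyanoma, and Platyion — a synapomorphy uniting that clade.
Most parsimonious ingroup topology: ((((Cyanoma,Acroodon),Cyanellus),Platyion),Microina).
The clade {Acroodon, Cyanellus, Cyanoma, Platyion} is supported by IV: its derived state '+' occurs in exactly those taxa and in no other taxon (including the outgroup).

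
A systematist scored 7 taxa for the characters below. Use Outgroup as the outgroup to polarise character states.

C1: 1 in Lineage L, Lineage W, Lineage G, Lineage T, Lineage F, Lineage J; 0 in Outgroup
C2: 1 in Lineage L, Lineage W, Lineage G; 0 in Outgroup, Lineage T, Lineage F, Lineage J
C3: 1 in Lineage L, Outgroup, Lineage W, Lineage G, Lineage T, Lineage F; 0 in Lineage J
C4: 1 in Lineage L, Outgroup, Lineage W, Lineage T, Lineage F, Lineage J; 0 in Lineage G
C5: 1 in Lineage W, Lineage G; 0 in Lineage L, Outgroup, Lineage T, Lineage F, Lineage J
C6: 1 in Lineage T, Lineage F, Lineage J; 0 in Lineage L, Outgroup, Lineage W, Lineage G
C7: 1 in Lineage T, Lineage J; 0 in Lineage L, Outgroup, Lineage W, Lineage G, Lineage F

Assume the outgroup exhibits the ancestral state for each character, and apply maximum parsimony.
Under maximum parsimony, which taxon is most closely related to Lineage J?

Character polarity is set by the outgroup: the derived state is whichever differs from the outgroup's state, so for C3, C4 the derived state is '0', and for the remaining characters it is '1'.
All ingroup taxa share the derived state '1' for C1; it defines the ingroup but does not resolve relationships within it.
C2: derived state '1' in Lineage G, Lineage L, and Lineage W only — synapomorphy for {Lineage G, Lineage L, Lineage W}.
C3 (derived state '0') is unique to Lineage J (autapomorphy; uninformative for grouping).
C4 (derived state '0') is unique to Lineage G (autapomorphy; uninformative for grouping).
C5: derived state '1' in Lineage G and Lineage W only — synapomorphy for {Lineage G, Lineage W}.
C6 (derived state '1') is shared by Lineage F, Lineage J, and Lineage T — a synapomorphy uniting that clade.
C7 (derived state '1') is shared by Lineage J and Lineage T — a synapomorphy uniting that clade.
Most parsimonious ingroup topology: (((Lineage W,Lineage G),Lineage L),((Lineage J,Lineage T),Lineage F)).
Lineage J and Lineage T form a cherry on this tree, so they are sister taxa.

Lineage T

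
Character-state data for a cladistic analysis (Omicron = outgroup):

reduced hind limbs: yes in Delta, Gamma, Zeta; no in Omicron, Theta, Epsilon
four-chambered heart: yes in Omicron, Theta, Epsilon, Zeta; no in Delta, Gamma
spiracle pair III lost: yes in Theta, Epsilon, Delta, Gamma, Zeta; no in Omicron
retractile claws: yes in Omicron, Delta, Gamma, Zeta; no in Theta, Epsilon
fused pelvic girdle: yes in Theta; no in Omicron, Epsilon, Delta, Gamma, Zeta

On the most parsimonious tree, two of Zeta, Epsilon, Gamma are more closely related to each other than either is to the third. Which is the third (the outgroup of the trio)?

Epsilon

Character polarity is set by the outgroup: the derived state is whichever differs from the outgroup's state, so for four-chambered heart, retractile claws the derived state is 'no', and for the remaining characters it is 'yes'.
reduced hind limbs (derived state 'yes') is shared by Delta, Gamma, and Zeta — a synapomorphy uniting that clade.
four-chambered heart: derived state 'no' in Delta and Gamma only — synapomorphy for {Delta, Gamma}.
spiracle pair III lost (derived state 'yes') is shared by all ingroup taxa — unites the whole ingroup.
Only Epsilon and Theta show the derived state 'no' for retractile claws, supporting them as a clade.
fused pelvic girdle: derived state 'yes' in Theta only — an autapomorphy, so it tells us nothing about relationships among taxa.
Most parsimonious ingroup topology: ((Theta,Epsilon),((Delta,Gamma),Zeta)).
Zeta and Gamma share a more recent common ancestor with each other than either does with Epsilon, so Epsilon is the least closely related of the three.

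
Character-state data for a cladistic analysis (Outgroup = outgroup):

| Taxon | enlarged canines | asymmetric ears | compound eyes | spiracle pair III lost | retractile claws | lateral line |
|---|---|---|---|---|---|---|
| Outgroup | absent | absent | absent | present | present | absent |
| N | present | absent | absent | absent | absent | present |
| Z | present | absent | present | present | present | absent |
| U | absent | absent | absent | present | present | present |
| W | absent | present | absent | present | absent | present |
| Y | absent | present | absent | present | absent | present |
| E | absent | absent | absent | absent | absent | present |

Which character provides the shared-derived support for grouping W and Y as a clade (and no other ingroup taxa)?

asymmetric ears

Character polarity is set by the outgroup: the derived state is whichever differs from the outgroup's state, so for spiracle pair III lost, retractile claws the derived state is 'absent', and for the remaining characters it is 'present'.
enlarged canines groups N and Z, which is incompatible with the clades supported by the remaining characters; treating it as convergent (homoplasy) costs fewer steps than any alternative tree.
asymmetric ears (derived state 'present') is shared by W and Y — a synapomorphy uniting that clade.
compound eyes: derived state 'present' in Z only — an autapomorphy, so it tells us nothing about relationships among taxa.
spiracle pair III lost: derived state 'absent' in E and N only — synapomorphy for {E, N}.
retractile claws: derived state 'absent' in E, N, W, and Y only — synapomorphy for {E, N, W, Y}.
lateral line (derived state 'present') is shared by E, N, U, W, and Y — a synapomorphy uniting that clade.
Most parsimonious ingroup topology: ((((N,E),(W,Y)),U),Z).
The clade {W, Y} is supported by asymmetric ears: its derived state 'present' occurs in exactly those taxa and in no other taxon (including the outgroup).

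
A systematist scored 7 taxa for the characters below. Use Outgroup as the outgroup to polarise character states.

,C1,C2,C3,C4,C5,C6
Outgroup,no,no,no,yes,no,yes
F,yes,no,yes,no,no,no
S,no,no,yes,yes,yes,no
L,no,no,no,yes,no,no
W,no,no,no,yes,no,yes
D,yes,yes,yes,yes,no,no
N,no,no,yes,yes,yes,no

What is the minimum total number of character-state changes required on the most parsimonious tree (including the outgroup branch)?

Character polarity is set by the outgroup: the derived state is whichever differs from the outgroup's state, so for C4, C6 the derived state is 'no', and for the remaining characters it is 'yes'.
C1: derived state 'yes' in D and F only — synapomorphy for {D, F}.
C2: derived state 'yes' in D only — an autapomorphy, so it tells us nothing about relationships among taxa.
Only D, F, N, and S show the derived state 'yes' for C3, supporting them as a clade.
C4: derived state 'no' in F only — an autapomorphy, so it tells us nothing about relationships among taxa.
C5 (derived state 'yes') is shared by N and S — a synapomorphy uniting that clade.
C6: derived state 'no' in D, F, L, N, and S only — synapomorphy for {D, F, L, N, S}.
Most parsimonious ingroup topology: ((((F,D),(S,N)),L),W).
Changes per character on this tree: C1: 1; C2: 1; C3: 1; C4: 1; C5: 1; C6: 1.
Total = 6.

6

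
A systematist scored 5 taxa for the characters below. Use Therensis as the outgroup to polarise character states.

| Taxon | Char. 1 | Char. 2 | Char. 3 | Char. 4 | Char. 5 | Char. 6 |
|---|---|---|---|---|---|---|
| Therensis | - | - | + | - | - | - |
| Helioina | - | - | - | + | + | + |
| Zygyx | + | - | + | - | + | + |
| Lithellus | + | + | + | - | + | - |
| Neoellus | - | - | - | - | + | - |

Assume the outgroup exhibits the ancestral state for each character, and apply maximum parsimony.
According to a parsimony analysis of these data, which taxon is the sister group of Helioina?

Character polarity is set by the outgroup: the derived state is whichever differs from the outgroup's state, so for Char. 3 the derived state is '-', and for the remaining characters it is '+'.
Only Lithellus and Zygyx show the derived state '+' for Char. 1, supporting them as a clade.
Char. 2 (derived state '+') is unique to Lithellus (autapomorphy; uninformative for grouping).
Only Helioina and Neoellus show the derived state '-' for Char. 3, supporting them as a clade.
Char. 4: derived state '+' in Helioina only — an autapomorphy, so it tells us nothing about relationships among taxa.
Char. 5 (derived state '+') is shared by all ingroup taxa — unites the whole ingroup.
Char. 6 groups Helioina and Zygyx, which is incompatible with the clades supported by the remaining characters; treating it as convergent (homoplasy) costs fewer steps than any alternative tree.
Most parsimonious ingroup topology: ((Helioina,Neoellus),(Zygyx,Lithellus)).
Helioina and Neoellus form a cherry on this tree, so they are sister taxa.

Neoellus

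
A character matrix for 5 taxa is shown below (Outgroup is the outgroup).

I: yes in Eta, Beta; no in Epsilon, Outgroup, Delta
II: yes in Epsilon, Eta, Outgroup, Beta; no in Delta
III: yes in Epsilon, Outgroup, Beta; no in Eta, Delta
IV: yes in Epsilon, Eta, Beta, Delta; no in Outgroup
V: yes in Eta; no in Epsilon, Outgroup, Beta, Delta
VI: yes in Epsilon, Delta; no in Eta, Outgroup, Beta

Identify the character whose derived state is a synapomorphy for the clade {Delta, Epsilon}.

VI

Character polarity is set by the outgroup: the derived state is whichever differs from the outgroup's state, so for II, III the derived state is 'no', and for the remaining characters it is 'yes'.
I (derived state 'yes') is shared by Beta and Eta — a synapomorphy uniting that clade.
II (derived state 'no') is unique to Delta (autapomorphy; uninformative for grouping).
III (state 'no') occurs in Delta and Eta but conflicts with the nesting implied by the other characters — most parsimoniously interpreted as homoplasy.
IV (derived state 'yes') is shared by all ingroup taxa — unites the whole ingroup.
V: derived state 'yes' in Eta only — an autapomorphy, so it tells us nothing about relationships among taxa.
VI (derived state 'yes') is shared by Delta and Epsilon — a synapomorphy uniting that clade.
Most parsimonious ingroup topology: ((Delta,Epsilon),(Eta,Beta)).
The clade {Delta, Epsilon} is supported by VI: its derived state 'yes' occurs in exactly those taxa and in no other taxon (including the outgroup).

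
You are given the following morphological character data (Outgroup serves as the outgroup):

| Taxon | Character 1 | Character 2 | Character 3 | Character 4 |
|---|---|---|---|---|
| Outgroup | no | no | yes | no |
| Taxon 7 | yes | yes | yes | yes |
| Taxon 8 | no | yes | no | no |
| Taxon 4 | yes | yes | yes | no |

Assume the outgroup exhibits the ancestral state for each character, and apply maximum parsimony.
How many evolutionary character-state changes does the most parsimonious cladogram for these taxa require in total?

Character polarity is set by the outgroup: the derived state is whichever differs from the outgroup's state, so for Character 3 the derived state is 'no', and for the remaining characters it is 'yes'.
Character 1 (derived state 'yes') is shared by Taxon 4 and Taxon 7 — a synapomorphy uniting that clade.
All ingroup taxa share the derived state 'yes' for Character 2; it defines the ingroup but does not resolve relationships within it.
Character 3: derived state 'no' in Taxon 8 only — an autapomorphy, so it tells us nothing about relationships among taxa.
Character 4: derived state 'yes' in Taxon 7 only — an autapomorphy, so it tells us nothing about relationships among taxa.
Most parsimonious ingroup topology: ((Taxon 7,Taxon 4),Taxon 8).
Changes per character on this tree: Character 1: 1; Character 2: 1; Character 3: 1; Character 4: 1.
Total = 4.

4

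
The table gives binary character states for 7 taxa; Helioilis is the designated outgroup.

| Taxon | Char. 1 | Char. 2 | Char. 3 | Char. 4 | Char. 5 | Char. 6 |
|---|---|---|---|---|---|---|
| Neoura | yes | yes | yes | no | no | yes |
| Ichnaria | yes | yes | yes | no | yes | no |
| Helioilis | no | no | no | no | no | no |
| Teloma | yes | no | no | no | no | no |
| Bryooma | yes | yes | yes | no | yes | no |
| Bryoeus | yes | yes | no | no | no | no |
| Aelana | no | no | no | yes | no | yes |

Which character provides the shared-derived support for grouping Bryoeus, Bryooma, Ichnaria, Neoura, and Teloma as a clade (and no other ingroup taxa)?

The outgroup has state 'no' for every character, so 'yes' is the derived state throughout.
Char. 1: derived state 'yes' in Bryoeus, Bryooma, Ichnaria, Neoura, and Teloma only — synapomorphy for {Bryoeus, Bryooma, Ichnaria, Neoura, Teloma}.
Char. 2: derived state 'yes' in Bryoeus, Bryooma, Ichnaria, and Neoura only — synapomorphy for {Bryoeus, Bryooma, Ichnaria, Neoura}.
Char. 3 (derived state 'yes') is shared by Bryooma, Ichnaria, and Neoura — a synapomorphy uniting that clade.
Char. 4: derived state 'yes' in Aelana only — an autapomorphy, so it tells us nothing about relationships among taxa.
Char. 5: derived state 'yes' in Bryooma and Ichnaria only — synapomorphy for {Bryooma, Ichnaria}.
Char. 6 groups Aelana and Neoura, which is incompatible with the clades supported by the remaining characters; treating it as convergent (homoplasy) costs fewer steps than any alternative tree.
Most parsimonious ingroup topology: (((Bryoeus,(Neoura,(Ichnaria,Bryooma))),Teloma),Aelana).
The clade {Bryoeus, Bryooma, Ichnaria, Neoura, Teloma} is supported by Char. 1: its derived state 'yes' occurs in exactly those taxa and in no other taxon (including the outgroup).

Char. 1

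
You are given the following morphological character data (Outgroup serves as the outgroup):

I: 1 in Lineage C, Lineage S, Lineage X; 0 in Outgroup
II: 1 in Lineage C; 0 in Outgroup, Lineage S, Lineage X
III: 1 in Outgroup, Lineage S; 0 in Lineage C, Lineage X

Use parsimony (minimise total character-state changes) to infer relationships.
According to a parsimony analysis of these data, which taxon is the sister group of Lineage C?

Lineage X

Character polarity is set by the outgroup: the derived state is whichever differs from the outgroup's state, so for III the derived state is '0', and for the remaining characters it is '1'.
All ingroup taxa share the derived state '1' for I; it defines the ingroup but does not resolve relationships within it.
II (derived state '1') is unique to Lineage C (autapomorphy; uninformative for grouping).
Only Lineage C and Lineage X show the derived state '0' for III, supporting them as a clade.
Most parsimonious ingroup topology: (Lineage S,(Lineage C,Lineage X)).
Lineage C and Lineage X form a cherry on this tree, so they are sister taxa.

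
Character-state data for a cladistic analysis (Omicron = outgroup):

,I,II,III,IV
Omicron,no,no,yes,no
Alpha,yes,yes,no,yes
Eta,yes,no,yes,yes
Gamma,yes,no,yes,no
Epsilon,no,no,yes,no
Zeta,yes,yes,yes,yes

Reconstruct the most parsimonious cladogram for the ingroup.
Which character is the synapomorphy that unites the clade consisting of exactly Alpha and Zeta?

II

Character polarity is set by the outgroup: the derived state is whichever differs from the outgroup's state, so for III the derived state is 'no', and for the remaining characters it is 'yes'.
Only Alpha, Eta, Gamma, and Zeta show the derived state 'yes' for I, supporting them as a clade.
Only Alpha and Zeta show the derived state 'yes' for II, supporting them as a clade.
III (derived state 'no') is unique to Alpha (autapomorphy; uninformative for grouping).
IV: derived state 'yes' in Alpha, Eta, and Zeta only — synapomorphy for {Alpha, Eta, Zeta}.
Most parsimonious ingroup topology: ((((Alpha,Zeta),Eta),Gamma),Epsilon).
The clade {Alpha, Zeta} is supported by II: its derived state 'yes' occurs in exactly those taxa and in no other taxon (including the outgroup).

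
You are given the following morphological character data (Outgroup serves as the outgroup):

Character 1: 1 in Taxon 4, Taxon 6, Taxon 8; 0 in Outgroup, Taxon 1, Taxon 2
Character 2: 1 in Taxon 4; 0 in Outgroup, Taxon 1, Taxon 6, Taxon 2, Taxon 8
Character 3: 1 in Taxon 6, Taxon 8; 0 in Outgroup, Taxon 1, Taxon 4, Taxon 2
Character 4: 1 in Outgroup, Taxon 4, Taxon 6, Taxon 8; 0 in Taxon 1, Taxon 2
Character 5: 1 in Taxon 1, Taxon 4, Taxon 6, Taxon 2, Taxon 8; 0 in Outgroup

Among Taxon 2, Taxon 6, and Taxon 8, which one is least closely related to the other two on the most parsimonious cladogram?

Taxon 2

Character polarity is set by the outgroup: the derived state is whichever differs from the outgroup's state, so for Character 4 the derived state is '0', and for the remaining characters it is '1'.
Character 1: derived state '1' in Taxon 4, Taxon 6, and Taxon 8 only — synapomorphy for {Taxon 4, Taxon 6, Taxon 8}.
Character 2: derived state '1' in Taxon 4 only — an autapomorphy, so it tells us nothing about relationships among taxa.
Character 3 (derived state '1') is shared by Taxon 6 and Taxon 8 — a synapomorphy uniting that clade.
Character 4 (derived state '0') is shared by Taxon 1 and Taxon 2 — a synapomorphy uniting that clade.
Character 5 (derived state '1') is shared by all ingroup taxa — unites the whole ingroup.
Most parsimonious ingroup topology: ((Taxon 1,Taxon 2),(Taxon 4,(Taxon 6,Taxon 8))).
Taxon 6 and Taxon 8 share a more recent common ancestor with each other than either does with Taxon 2, so Taxon 2 is the least closely related of the three.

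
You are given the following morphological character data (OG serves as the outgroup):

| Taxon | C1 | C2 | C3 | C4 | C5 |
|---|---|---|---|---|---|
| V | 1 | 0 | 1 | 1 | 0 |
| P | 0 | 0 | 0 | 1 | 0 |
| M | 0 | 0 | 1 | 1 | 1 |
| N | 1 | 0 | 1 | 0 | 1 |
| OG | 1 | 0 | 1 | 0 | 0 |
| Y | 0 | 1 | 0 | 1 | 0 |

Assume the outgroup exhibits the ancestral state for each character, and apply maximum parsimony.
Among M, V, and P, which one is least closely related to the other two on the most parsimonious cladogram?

V

Character polarity is set by the outgroup: the derived state is whichever differs from the outgroup's state, so for C1, C3 the derived state is '0', and for the remaining characters it is '1'.
C1 (derived state '0') is shared by M, P, and Y — a synapomorphy uniting that clade.
C2: derived state '1' in Y only — an autapomorphy, so it tells us nothing about relationships among taxa.
Only P and Y show the derived state '0' for C3, supporting them as a clade.
C4 (derived state '1') is shared by M, P, V, and Y — a synapomorphy uniting that clade.
C5 groups M and N, which is incompatible with the clades supported by the remaining characters; treating it as convergent (homoplasy) costs fewer steps than any alternative tree.
Most parsimonious ingroup topology: ((((P,Y),M),V),N).
P and M share a more recent common ancestor with each other than either does with V, so V is the least closely related of the three.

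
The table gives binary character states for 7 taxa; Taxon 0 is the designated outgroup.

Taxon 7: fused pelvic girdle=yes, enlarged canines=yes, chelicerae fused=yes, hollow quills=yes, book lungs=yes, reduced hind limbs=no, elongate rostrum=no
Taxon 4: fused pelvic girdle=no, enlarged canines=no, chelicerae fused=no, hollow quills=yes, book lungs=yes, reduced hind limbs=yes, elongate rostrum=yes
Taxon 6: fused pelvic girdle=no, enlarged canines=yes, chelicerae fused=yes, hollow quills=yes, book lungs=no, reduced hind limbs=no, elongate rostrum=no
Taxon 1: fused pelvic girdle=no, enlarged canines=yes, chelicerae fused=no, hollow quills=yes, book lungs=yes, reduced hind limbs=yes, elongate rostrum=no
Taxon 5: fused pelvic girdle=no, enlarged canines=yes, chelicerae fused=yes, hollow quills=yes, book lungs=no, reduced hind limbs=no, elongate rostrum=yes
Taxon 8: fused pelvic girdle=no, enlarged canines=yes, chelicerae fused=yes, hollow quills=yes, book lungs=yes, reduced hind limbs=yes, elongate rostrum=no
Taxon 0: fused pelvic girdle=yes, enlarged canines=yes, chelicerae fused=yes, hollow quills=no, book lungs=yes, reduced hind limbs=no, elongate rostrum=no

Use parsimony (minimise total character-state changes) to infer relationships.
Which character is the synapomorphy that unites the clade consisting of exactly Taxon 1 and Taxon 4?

chelicerae fused

Character polarity is set by the outgroup: the derived state is whichever differs from the outgroup's state, so for fused pelvic girdle, enlarged canines, chelicerae fused, book lungs the derived state is 'no', and for the remaining characters it is 'yes'.
fused pelvic girdle: derived state 'no' in Taxon 1, Taxon 4, Taxon 5, Taxon 6, and Taxon 8 only — synapomorphy for {Taxon 1, Taxon 4, Taxon 5, Taxon 6, Taxon 8}.
enlarged canines: derived state 'no' in Taxon 4 only — an autapomorphy, so it tells us nothing about relationships among taxa.
chelicerae fused (derived state 'no') is shared by Taxon 1 and Taxon 4 — a synapomorphy uniting that clade.
All ingroup taxa share the derived state 'yes' for hollow quills; it defines the ingroup but does not resolve relationships within it.
Only Taxon 5 and Taxon 6 show the derived state 'no' for book lungs, supporting them as a clade.
reduced hind limbs: derived state 'yes' in Taxon 1, Taxon 4, and Taxon 8 only — synapomorphy for {Taxon 1, Taxon 4, Taxon 8}.
elongate rostrum groups Taxon 4 and Taxon 5, which is incompatible with the clades supported by the remaining characters; treating it as convergent (homoplasy) costs fewer steps than any alternative tree.
Most parsimonious ingroup topology: ((((Taxon 1,Taxon 4),Taxon 8),(Taxon 5,Taxon 6)),Taxon 7).
The clade {Taxon 1, Taxon 4} is supported by chelicerae fused: its derived state 'no' occurs in exactly those taxa and in no other taxon (including the outgroup).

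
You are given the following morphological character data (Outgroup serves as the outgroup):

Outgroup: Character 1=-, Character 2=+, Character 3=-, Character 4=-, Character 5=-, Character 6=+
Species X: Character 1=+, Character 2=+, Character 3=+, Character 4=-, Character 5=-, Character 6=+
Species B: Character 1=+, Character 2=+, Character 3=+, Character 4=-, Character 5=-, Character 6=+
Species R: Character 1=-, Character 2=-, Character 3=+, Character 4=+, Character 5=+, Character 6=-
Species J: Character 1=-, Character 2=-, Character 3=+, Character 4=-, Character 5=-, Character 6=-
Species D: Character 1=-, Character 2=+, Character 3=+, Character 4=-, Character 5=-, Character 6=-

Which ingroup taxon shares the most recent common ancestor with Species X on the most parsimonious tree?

Species B

Character polarity is set by the outgroup: the derived state is whichever differs from the outgroup's state, so for Character 2, Character 6 the derived state is '-', and for the remaining characters it is '+'.
Character 1 (derived state '+') is shared by Species B and Species X — a synapomorphy uniting that clade.
Character 2 (derived state '-') is shared by Species J and Species R — a synapomorphy uniting that clade.
All ingroup taxa share the derived state '+' for Character 3; it defines the ingroup but does not resolve relationships within it.
Character 4: derived state '+' in Species R only — an autapomorphy, so it tells us nothing about relationships among taxa.
Character 5 (derived state '+') is unique to Species R (autapomorphy; uninformative for grouping).
Only Species D, Species J, and Species R show the derived state '-' for Character 6, supporting them as a clade.
Most parsimonious ingroup topology: ((Species X,Species B),((Species R,Species J),Species D)).
Species X and Species B form a cherry on this tree, so they are sister taxa.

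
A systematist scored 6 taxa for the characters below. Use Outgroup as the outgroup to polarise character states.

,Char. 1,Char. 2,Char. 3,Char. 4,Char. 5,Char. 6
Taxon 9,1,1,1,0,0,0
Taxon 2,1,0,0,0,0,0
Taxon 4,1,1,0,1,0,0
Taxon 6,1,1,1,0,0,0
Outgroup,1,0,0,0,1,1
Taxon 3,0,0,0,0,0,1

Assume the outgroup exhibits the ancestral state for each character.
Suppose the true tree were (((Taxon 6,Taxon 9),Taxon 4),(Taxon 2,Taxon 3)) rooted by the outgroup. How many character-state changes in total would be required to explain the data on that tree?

Map each character onto (((Taxon 6,Taxon 9),Taxon 4),(Taxon 2,Taxon 3)) (rooted by Outgroup) and count the minimum state changes it requires (Fitch parsimony):
Char. 1: 1; Char. 2: 1; Char. 3: 1; Char. 4: 1; Char. 5: 1; Char. 6: 2.
Total tree length = 7.

7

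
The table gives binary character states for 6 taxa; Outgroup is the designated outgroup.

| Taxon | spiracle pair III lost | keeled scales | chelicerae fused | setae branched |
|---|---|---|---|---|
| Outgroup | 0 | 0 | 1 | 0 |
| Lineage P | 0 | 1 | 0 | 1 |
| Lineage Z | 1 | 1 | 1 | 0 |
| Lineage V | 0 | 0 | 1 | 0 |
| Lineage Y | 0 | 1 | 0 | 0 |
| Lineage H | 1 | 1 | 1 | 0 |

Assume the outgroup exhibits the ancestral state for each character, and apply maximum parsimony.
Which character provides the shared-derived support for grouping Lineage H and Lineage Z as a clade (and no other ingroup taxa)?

spiracle pair III lost

Character polarity is set by the outgroup: the derived state is whichever differs from the outgroup's state, so for chelicerae fused the derived state is '0', and for the remaining characters it is '1'.
Only Lineage H and Lineage Z show the derived state '1' for spiracle pair III lost, supporting them as a clade.
Only Lineage H, Lineage P, Lineage Y, and Lineage Z show the derived state '1' for keeled scales, supporting them as a clade.
chelicerae fused: derived state '0' in Lineage P and Lineage Y only — synapomorphy for {Lineage P, Lineage Y}.
setae branched (derived state '1') is unique to Lineage P (autapomorphy; uninformative for grouping).
Most parsimonious ingroup topology: (((Lineage P,Lineage Y),(Lineage Z,Lineage H)),Lineage V).
The clade {Lineage H, Lineage Z} is supported by spiracle pair III lost: its derived state '1' occurs in exactly those taxa and in no other taxon (including the outgroup).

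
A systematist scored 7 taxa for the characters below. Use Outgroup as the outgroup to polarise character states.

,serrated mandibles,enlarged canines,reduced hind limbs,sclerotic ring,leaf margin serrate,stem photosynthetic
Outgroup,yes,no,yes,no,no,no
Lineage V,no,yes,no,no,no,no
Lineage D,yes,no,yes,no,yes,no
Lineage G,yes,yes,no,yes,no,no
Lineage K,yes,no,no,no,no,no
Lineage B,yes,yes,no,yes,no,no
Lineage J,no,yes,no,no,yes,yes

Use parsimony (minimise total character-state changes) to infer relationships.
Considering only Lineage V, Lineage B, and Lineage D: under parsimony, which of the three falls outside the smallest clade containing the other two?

Lineage D

Character polarity is set by the outgroup: the derived state is whichever differs from the outgroup's state, so for serrated mandibles, reduced hind limbs the derived state is 'no', and for the remaining characters it is 'yes'.
serrated mandibles: derived state 'no' in Lineage J and Lineage V only — synapomorphy for {Lineage J, Lineage V}.
Only Lineage B, Lineage G, Lineage J, and Lineage V show the derived state 'yes' for enlarged canines, supporting them as a clade.
reduced hind limbs (derived state 'no') is shared by Lineage B, Lineage G, Lineage J, Lineage K, and Lineage V — a synapomorphy uniting that clade.
Only Lineage B and Lineage G show the derived state 'yes' for sclerotic ring, supporting them as a clade.
leaf margin serrate groups Lineage D and Lineage J, which is incompatible with the clades supported by the remaining characters; treating it as convergent (homoplasy) costs fewer steps than any alternative tree.
stem photosynthetic (derived state 'yes') is unique to Lineage J (autapomorphy; uninformative for grouping).
Most parsimonious ingroup topology: ((((Lineage V,Lineage J),(Lineage G,Lineage B)),Lineage K),Lineage D).
Lineage B and Lineage V share a more recent common ancestor with each other than either does with Lineage D, so Lineage D is the least closely related of the three.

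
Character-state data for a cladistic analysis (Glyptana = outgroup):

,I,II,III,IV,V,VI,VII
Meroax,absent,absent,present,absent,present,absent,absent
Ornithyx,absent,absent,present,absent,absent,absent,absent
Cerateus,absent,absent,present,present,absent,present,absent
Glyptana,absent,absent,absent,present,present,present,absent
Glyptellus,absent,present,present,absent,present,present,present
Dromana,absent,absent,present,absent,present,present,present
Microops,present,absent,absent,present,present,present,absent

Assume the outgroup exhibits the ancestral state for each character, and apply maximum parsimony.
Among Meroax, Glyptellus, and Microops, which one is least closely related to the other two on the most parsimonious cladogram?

Microops

Character polarity is set by the outgroup: the derived state is whichever differs from the outgroup's state, so for IV, V, VI the derived state is 'absent', and for the remaining characters it is 'present'.
I: derived state 'present' in Microops only — an autapomorphy, so it tells us nothing about relationships among taxa.
II (derived state 'present') is unique to Glyptellus (autapomorphy; uninformative for grouping).
III: derived state 'present' in Cerateus, Dromana, Glyptellus, Meroax, and Ornithyx only — synapomorphy for {Cerateus, Dromana, Glyptellus, Meroax, Ornithyx}.
Only Dromana, Glyptellus, Meroax, and Ornithyx show the derived state 'absent' for IV, supporting them as a clade.
V groups Cerateus and Ornithyx, which is incompatible with the clades supported by the remaining characters; treating it as convergent (homoplasy) costs fewer steps than any alternative tree.
VI: derived state 'absent' in Meroax and Ornithyx only — synapomorphy for {Meroax, Ornithyx}.
Only Dromana and Glyptellus show the derived state 'present' for VII, supporting them as a clade.
Most parsimonious ingroup topology: ((((Ornithyx,Meroax),(Glyptellus,Dromana)),Cerateus),Microops).
Meroax and Glyptellus share a more recent common ancestor with each other than either does with Microops, so Microops is the least closely related of the three.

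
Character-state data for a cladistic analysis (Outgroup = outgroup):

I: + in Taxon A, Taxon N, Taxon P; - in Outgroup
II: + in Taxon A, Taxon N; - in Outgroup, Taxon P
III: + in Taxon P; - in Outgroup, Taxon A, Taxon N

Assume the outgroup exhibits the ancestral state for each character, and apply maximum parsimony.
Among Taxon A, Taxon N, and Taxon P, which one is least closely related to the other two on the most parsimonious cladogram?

Taxon P

The outgroup has state '-' for every character, so '+' is the derived state throughout.
All ingroup taxa share the derived state '+' for I; it defines the ingroup but does not resolve relationships within it.
Only Taxon A and Taxon N show the derived state '+' for II, supporting them as a clade.
III: derived state '+' in Taxon P only — an autapomorphy, so it tells us nothing about relationships among taxa.
Most parsimonious ingroup topology: ((Taxon A,Taxon N),Taxon P).
Taxon A and Taxon N share a more recent common ancestor with each other than either does with Taxon P, so Taxon P is the least closely related of the three.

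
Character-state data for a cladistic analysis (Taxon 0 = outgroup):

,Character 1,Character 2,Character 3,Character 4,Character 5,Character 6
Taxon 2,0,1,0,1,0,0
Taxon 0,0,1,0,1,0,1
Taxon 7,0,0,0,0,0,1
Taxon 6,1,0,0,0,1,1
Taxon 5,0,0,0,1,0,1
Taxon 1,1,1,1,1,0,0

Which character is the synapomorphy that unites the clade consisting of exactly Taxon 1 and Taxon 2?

Character polarity is set by the outgroup: the derived state is whichever differs from the outgroup's state, so for Character 2, Character 4, Character 6 the derived state is '0', and for the remaining characters it is '1'.
Character 1 (state '1') occurs in Taxon 1 and Taxon 6 but conflicts with the nesting implied by the other characters — most parsimoniously interpreted as homoplasy.
Only Taxon 5, Taxon 6, and Taxon 7 show the derived state '0' for Character 2, supporting them as a clade.
Character 3 (derived state '1') is unique to Taxon 1 (autapomorphy; uninformative for grouping).
Only Taxon 6 and Taxon 7 show the derived state '0' for Character 4, supporting them as a clade.
Character 5 (derived state '1') is unique to Taxon 6 (autapomorphy; uninformative for grouping).
Character 6 (derived state '0') is shared by Taxon 1 and Taxon 2 — a synapomorphy uniting that clade.
Most parsimonious ingroup topology: (((Taxon 6,Taxon 7),Taxon 5),(Taxon 2,Taxon 1)).
The clade {Taxon 1, Taxon 2} is supported by Character 6: its derived state '0' occurs in exactly those taxa and in no other taxon (including the outgroup).

Character 6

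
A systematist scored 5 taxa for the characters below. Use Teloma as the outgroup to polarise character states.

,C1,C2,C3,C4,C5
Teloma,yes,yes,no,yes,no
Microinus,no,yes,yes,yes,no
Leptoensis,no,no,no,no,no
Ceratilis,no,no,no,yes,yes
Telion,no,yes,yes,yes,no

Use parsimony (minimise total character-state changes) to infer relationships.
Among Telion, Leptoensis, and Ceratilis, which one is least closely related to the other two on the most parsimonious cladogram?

Character polarity is set by the outgroup: the derived state is whichever differs from the outgroup's state, so for C1, C2, C4 the derived state is 'no', and for the remaining characters it is 'yes'.
C1 (derived state 'no') is shared by all ingroup taxa — unites the whole ingroup.
C2: derived state 'no' in Ceratilis and Leptoensis only — synapomorphy for {Ceratilis, Leptoensis}.
C3 (derived state 'yes') is shared by Microinus and Telion — a synapomorphy uniting that clade.
C4: derived state 'no' in Leptoensis only — an autapomorphy, so it tells us nothing about relationships among taxa.
C5 (derived state 'yes') is unique to Ceratilis (autapomorphy; uninformative for grouping).
Most parsimonious ingroup topology: ((Microinus,Telion),(Leptoensis,Ceratilis)).
Ceratilis and Leptoensis share a more recent common ancestor with each other than either does with Telion, so Telion is the least closely related of the three.

Telion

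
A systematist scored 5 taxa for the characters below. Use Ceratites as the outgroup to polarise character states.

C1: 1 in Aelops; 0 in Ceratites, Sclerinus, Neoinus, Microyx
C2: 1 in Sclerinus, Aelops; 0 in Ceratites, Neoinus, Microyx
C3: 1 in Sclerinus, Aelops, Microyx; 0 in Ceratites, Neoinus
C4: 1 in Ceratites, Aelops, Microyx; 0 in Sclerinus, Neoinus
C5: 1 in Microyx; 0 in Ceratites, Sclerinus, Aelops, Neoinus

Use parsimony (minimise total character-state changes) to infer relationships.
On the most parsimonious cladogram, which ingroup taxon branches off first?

Character polarity is set by the outgroup: the derived state is whichever differs from the outgroup's state, so for C4 the derived state is '0', and for the remaining characters it is '1'.
C1 (derived state '1') is unique to Aelops (autapomorphy; uninformative for grouping).
C2 (derived state '1') is shared by Aelops and Sclerinus — a synapomorphy uniting that clade.
Only Aelops, Microyx, and Sclerinus show the derived state '1' for C3, supporting them as a clade.
C4 groups Neoinus and Sclerinus, which is incompatible with the clades supported by the remaining characters; treating it as convergent (homoplasy) costs fewer steps than any alternative tree.
C5 (derived state '1') is unique to Microyx (autapomorphy; uninformative for grouping).
Most parsimonious ingroup topology: (((Sclerinus,Aelops),Microyx),Neoinus).
Neoinus is sister to the clade containing all other ingroup taxa, so it is the earliest-diverging (most basal) ingroup lineage.

Neoinus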